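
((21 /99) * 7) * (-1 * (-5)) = 245 /33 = 7.42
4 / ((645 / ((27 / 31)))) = 36 / 6665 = 0.01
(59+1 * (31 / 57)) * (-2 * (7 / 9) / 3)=-47516 / 1539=-30.87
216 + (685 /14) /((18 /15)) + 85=28709 /84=341.77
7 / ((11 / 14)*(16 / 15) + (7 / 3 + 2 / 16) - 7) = -1.89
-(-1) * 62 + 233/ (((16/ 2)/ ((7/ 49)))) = 3705/ 56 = 66.16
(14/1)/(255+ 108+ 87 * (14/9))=0.03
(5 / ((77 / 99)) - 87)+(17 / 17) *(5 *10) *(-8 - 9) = -6514 / 7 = -930.57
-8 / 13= -0.62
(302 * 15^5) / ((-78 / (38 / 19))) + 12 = -76443594 / 13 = -5880276.46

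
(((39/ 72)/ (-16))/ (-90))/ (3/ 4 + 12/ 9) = 13/ 72000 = 0.00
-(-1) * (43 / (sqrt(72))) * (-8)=-86 * sqrt(2) / 3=-40.54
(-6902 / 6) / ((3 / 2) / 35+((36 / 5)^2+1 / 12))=-2415700 / 109129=-22.14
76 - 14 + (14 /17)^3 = 307350 /4913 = 62.56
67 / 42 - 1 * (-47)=2041 / 42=48.60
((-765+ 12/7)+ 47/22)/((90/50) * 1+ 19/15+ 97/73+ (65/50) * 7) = -25670523/455147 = -56.40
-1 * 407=-407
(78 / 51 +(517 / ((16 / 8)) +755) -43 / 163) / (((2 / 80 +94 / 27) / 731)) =130585355820 / 617281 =211549.29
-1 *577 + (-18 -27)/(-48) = -9217/16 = -576.06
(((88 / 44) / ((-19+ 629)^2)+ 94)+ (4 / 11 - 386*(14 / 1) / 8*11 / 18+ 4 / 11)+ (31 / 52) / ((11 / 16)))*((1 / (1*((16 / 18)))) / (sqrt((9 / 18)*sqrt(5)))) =-151910101501*sqrt(2)*5^(3 / 4) / 2128412000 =-337.50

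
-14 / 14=-1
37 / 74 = 1 / 2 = 0.50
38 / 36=1.06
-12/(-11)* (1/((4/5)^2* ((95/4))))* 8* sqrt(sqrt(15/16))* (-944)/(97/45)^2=-114696000* 15^(1/4)/1966481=-114.78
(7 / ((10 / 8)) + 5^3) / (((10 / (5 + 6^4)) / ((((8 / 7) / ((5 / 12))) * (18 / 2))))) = 367006896 / 875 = 419436.45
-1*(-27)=27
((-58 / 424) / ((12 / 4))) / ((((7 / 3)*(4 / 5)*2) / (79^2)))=-904945 / 11872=-76.23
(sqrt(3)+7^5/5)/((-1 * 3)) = -16807/15 - sqrt(3)/3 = -1121.04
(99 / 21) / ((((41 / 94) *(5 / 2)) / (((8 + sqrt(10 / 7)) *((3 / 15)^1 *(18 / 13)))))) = 11.01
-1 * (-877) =877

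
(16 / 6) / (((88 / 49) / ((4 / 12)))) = 49 / 99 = 0.49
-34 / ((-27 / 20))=680 / 27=25.19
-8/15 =-0.53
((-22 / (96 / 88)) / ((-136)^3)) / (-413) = -121 / 6233299968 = -0.00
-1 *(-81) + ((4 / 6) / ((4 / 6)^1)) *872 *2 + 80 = 1905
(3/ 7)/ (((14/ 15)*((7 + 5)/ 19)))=0.73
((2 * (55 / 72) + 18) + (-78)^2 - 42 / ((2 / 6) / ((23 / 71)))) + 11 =15524405 / 2556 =6073.71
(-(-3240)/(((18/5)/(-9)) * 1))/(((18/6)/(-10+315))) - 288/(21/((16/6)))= -5764756/7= -823536.57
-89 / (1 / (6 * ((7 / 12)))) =-623 / 2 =-311.50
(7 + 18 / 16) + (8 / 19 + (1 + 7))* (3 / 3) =2515 / 152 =16.55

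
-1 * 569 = -569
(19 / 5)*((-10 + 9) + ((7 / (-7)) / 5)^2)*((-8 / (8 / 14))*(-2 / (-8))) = 1596 / 125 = 12.77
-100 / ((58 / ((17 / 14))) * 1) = -425 / 203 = -2.09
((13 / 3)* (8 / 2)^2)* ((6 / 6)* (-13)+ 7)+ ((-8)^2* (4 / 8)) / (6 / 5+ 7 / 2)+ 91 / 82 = -1572747 / 3854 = -408.08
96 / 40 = 2.40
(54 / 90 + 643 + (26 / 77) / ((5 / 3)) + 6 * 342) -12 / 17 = 17639408 / 6545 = 2695.10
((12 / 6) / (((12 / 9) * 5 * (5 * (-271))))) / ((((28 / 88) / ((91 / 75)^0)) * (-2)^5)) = 33 / 1517600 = 0.00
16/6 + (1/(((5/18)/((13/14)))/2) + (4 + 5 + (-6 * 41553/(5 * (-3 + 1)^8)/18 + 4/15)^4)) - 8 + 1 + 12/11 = 207964665835474474637/16742319390720000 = 12421.50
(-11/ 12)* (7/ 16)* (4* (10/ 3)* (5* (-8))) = 1925/ 9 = 213.89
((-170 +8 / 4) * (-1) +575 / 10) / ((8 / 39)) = 17589 / 16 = 1099.31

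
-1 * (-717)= 717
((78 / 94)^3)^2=3518743761 / 10779215329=0.33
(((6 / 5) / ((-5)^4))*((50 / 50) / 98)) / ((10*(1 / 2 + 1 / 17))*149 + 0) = 51 / 2167484375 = 0.00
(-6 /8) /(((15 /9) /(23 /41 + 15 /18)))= -1029 /1640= -0.63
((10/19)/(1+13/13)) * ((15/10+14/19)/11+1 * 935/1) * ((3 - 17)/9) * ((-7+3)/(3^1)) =510.44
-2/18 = -1/9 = -0.11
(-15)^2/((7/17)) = 3825/7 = 546.43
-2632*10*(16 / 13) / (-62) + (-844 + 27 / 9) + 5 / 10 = -256323 / 806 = -318.02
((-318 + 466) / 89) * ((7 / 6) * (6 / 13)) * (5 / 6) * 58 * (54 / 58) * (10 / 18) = 25900 / 1157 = 22.39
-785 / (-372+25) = 785 / 347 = 2.26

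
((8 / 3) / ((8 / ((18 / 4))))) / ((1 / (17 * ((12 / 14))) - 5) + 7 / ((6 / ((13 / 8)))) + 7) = 1224 / 3235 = 0.38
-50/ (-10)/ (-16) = -5/ 16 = -0.31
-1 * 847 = -847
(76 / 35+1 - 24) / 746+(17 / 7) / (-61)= -107879 / 1592710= -0.07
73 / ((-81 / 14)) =-1022 / 81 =-12.62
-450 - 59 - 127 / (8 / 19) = -6485 / 8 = -810.62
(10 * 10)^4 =100000000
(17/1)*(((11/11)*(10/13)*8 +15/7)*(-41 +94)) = 7475.33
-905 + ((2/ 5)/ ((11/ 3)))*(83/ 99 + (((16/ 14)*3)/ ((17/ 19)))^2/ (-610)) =-7093757509609/ 7839175575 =-904.91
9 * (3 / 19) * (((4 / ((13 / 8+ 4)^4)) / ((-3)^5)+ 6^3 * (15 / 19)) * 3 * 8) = 25828030109632 / 4440976875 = 5815.84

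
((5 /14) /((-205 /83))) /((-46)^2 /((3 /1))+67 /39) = -3237 /15828050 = -0.00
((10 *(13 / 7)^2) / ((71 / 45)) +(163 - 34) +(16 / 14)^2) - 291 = -138.83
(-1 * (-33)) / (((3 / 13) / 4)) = 572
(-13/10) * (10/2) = -13/2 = -6.50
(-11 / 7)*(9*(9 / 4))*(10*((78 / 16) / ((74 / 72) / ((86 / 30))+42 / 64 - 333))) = 815022 / 174419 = 4.67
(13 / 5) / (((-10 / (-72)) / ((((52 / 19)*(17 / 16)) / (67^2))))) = 25857 / 2132275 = 0.01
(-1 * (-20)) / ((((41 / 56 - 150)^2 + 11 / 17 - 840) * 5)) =213248 / 1143091393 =0.00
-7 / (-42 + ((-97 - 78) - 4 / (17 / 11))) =119 / 3733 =0.03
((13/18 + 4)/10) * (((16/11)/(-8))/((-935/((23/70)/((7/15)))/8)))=46/88935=0.00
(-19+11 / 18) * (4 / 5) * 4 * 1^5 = -2648 / 45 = -58.84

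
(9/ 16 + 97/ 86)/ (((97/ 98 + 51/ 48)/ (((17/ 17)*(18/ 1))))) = 1025766/ 69187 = 14.83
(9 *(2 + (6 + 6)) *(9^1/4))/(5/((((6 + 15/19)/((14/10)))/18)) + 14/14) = 24381/1682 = 14.50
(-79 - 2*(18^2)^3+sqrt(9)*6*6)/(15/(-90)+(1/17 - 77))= 6938490738/7865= 882198.44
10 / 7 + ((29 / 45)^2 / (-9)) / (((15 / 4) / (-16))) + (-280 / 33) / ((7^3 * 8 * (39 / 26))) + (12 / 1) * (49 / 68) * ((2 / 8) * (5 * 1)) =124567624123 / 10019740500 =12.43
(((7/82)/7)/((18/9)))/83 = 1/13612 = 0.00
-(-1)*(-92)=-92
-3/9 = -1/3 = -0.33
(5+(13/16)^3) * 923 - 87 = 20574519/4096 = 5023.08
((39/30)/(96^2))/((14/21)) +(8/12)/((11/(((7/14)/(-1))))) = -6779/225280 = -0.03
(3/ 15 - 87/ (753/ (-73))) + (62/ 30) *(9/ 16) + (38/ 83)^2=1384192711/ 138331120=10.01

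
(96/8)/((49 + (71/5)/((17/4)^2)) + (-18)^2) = 17340/540121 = 0.03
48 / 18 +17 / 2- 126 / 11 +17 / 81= -139 / 1782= -0.08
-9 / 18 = -1 / 2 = -0.50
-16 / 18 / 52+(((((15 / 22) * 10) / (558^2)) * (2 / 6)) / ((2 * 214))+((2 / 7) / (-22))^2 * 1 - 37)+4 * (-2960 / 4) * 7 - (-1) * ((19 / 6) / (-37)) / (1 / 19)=-7889285174246283781 / 380048211951408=-20758.64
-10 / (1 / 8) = -80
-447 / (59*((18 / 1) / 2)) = -149 / 177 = -0.84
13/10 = 1.30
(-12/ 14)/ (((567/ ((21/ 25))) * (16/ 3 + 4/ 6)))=-1/ 4725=-0.00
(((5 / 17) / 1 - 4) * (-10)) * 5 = 3150 / 17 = 185.29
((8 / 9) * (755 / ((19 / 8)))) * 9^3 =3913920 / 19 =205995.79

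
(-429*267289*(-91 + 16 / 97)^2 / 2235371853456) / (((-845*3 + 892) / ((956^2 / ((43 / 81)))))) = 508492536373093979421 / 1146553341186662801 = 443.50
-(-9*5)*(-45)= -2025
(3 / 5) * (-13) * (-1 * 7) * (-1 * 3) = -819 / 5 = -163.80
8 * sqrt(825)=40 * sqrt(33)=229.78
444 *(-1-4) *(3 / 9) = -740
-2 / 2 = -1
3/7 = 0.43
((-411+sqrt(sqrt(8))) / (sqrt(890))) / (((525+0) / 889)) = 127 * sqrt(890) * (-411+2^(3 / 4)) / 66750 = -23.23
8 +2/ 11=8.18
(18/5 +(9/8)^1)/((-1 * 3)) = -63/40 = -1.58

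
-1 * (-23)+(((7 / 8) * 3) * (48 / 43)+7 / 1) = 1416 / 43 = 32.93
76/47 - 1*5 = -3.38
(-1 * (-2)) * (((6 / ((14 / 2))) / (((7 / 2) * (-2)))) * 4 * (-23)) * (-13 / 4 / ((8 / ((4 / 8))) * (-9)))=299 / 588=0.51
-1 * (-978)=978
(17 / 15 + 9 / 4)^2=41209 / 3600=11.45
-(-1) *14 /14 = 1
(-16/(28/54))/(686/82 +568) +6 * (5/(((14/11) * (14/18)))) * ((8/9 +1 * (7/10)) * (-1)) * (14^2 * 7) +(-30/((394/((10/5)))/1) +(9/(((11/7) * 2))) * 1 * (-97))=-15854381504337/238972426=-66343.98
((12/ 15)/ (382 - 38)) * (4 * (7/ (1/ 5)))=14/ 43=0.33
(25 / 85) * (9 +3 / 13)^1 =600 / 221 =2.71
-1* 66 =-66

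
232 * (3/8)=87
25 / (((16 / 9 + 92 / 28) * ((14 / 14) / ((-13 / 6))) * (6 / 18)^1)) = -20475 / 638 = -32.09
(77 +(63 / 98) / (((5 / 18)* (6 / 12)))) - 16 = 2297 / 35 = 65.63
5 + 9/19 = 104/19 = 5.47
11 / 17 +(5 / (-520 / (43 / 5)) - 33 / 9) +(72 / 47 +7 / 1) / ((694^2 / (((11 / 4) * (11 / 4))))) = -3724649183917 / 1200660751680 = -3.10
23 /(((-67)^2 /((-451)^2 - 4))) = 4678131 /4489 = 1042.13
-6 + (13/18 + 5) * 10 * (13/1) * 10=66896/9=7432.89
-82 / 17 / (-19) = 82 / 323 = 0.25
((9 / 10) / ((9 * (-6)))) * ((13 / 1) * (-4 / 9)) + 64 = 8653 / 135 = 64.10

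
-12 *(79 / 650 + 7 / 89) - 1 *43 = -1313261 / 28925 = -45.40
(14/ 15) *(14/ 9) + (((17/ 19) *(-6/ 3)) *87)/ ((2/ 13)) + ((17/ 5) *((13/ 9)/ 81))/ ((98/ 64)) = -685795423/ 678699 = -1010.46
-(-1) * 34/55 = 34/55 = 0.62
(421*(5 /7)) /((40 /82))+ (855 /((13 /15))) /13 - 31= 3129517 /4732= 661.35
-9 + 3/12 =-35/4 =-8.75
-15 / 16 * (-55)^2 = -45375 / 16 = -2835.94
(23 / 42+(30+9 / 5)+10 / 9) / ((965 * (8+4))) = 21079 / 7295400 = 0.00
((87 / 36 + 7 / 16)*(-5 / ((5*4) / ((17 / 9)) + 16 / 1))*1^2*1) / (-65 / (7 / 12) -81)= 81515 / 29224512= 0.00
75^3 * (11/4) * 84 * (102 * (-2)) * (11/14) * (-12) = 187444125000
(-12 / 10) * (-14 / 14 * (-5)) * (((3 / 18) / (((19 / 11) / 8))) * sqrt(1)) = -88 / 19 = -4.63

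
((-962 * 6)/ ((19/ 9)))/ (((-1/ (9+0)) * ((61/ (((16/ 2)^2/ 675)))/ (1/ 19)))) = 1108224/ 550525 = 2.01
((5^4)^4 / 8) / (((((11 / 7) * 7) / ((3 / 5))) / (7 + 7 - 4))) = 457763671875 / 44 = 10403719815.34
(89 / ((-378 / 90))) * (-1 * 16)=7120 / 21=339.05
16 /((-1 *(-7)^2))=-16 /49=-0.33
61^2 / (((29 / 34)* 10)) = 63257 / 145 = 436.26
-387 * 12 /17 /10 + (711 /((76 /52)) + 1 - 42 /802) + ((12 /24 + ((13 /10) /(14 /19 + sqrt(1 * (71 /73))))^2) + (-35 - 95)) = 3384884424810731 /9826145824300 - 3504949 * sqrt(5183) /18966025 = 331.17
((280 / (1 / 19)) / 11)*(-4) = -21280 / 11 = -1934.55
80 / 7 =11.43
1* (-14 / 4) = -7 / 2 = -3.50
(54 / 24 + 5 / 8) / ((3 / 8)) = 7.67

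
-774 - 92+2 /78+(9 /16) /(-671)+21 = -353794495 /418704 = -844.98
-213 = -213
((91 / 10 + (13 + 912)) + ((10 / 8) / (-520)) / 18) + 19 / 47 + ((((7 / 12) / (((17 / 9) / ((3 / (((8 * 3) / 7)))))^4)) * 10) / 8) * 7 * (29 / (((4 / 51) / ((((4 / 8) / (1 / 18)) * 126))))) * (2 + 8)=8732622716804929381 / 8852795228160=986425.47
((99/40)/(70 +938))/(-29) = -11/129920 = -0.00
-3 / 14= -0.21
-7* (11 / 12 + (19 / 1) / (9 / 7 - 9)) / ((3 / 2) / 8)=4676 / 81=57.73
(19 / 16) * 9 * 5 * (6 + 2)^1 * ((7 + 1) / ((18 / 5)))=950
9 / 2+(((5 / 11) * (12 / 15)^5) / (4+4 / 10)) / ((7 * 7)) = 6671149 / 1482250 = 4.50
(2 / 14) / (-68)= -0.00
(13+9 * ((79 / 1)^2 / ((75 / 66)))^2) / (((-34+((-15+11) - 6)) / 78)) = -6616995877479 / 13750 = -481236063.82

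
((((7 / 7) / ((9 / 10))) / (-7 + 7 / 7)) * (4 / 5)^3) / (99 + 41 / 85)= -136 / 142695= -0.00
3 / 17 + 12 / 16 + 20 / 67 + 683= 684.22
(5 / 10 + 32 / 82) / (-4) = -73 / 328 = -0.22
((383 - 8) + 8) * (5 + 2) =2681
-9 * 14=-126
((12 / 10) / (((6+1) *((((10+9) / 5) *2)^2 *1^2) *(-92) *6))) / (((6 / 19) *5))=-1 / 293664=-0.00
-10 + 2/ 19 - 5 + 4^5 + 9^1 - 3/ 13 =251415/ 247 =1017.87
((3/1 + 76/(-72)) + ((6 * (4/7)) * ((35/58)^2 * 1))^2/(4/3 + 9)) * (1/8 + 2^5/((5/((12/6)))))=85505067109/3157302384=27.08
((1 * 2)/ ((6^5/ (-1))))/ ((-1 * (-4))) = -1/ 15552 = -0.00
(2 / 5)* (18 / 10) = 18 / 25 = 0.72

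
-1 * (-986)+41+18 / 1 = 1045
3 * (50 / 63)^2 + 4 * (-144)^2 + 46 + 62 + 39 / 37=83054.94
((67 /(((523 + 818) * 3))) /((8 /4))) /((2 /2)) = 67 /8046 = 0.01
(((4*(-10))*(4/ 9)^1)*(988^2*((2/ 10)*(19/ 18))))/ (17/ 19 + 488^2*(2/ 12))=-5638207744/ 61085313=-92.30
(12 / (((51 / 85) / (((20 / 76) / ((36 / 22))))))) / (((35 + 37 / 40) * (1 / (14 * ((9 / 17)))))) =308000 / 464151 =0.66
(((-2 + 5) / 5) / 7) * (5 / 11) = 3 / 77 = 0.04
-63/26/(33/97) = -2037/286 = -7.12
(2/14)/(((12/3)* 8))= 1/224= 0.00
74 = 74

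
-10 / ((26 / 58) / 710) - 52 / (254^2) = -3320961269 / 209677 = -15838.46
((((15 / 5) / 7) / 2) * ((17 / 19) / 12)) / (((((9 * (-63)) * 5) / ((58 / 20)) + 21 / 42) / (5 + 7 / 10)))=-1479 / 15867880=-0.00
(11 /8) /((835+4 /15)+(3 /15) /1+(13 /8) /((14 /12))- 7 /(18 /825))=1155 /433462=0.00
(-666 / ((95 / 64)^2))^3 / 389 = -20300303524593401856 / 285950745453125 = -70992.31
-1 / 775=-0.00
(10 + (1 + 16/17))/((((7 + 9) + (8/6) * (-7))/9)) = 5481/340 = 16.12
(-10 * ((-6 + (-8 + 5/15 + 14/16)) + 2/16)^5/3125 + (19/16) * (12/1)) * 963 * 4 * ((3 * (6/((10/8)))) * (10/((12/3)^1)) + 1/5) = 12444037687373/84375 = 147484891.11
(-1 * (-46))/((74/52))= 1196/37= 32.32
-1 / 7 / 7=-1 / 49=-0.02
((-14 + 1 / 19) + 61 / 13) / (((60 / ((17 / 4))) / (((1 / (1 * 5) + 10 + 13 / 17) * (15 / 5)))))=-266319 / 12350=-21.56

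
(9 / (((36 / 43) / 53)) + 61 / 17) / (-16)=-38987 / 1088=-35.83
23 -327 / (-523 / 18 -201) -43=-18.58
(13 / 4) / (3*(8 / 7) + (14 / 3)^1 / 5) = 1365 / 1832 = 0.75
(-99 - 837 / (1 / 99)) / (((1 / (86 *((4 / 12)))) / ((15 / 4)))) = -8918415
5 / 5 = 1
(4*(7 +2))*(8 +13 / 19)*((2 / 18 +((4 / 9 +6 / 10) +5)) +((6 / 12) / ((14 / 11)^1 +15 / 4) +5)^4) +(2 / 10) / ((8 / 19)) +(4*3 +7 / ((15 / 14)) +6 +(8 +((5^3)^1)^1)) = 1161234627095852659 / 5438810680680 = 213508.93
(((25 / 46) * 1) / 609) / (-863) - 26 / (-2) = 314289041 / 24176082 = 13.00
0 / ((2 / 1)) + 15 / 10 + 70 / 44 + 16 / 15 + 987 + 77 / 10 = 329623 / 330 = 998.86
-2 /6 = -1 /3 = -0.33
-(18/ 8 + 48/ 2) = -105/ 4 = -26.25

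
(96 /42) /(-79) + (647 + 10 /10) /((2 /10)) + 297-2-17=3517.97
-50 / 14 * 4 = -100 / 7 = -14.29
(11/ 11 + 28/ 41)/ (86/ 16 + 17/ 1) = 552/ 7339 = 0.08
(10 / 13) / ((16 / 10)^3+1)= 1250 / 8281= 0.15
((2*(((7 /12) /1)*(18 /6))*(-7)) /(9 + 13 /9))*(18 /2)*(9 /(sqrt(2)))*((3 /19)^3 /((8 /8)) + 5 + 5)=-1344.07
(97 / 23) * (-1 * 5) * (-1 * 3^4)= 39285 / 23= 1708.04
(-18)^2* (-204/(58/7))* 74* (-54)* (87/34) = 81566352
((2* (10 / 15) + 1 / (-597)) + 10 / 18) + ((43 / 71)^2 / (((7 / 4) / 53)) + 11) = 1516509755 / 63199017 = 24.00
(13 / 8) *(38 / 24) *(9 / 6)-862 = -54921 / 64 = -858.14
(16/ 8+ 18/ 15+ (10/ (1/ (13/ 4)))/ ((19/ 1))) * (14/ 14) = 933/ 190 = 4.91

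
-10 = -10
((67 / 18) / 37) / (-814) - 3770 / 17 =-2043808619 / 9216108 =-221.76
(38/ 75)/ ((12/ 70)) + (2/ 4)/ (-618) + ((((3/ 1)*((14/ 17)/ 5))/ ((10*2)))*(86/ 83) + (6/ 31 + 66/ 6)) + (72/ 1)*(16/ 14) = 2737864651043/ 28383534900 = 96.46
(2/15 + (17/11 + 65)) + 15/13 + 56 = 265621/2145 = 123.83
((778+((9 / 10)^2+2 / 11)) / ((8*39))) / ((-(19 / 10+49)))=-856891 / 17468880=-0.05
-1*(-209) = 209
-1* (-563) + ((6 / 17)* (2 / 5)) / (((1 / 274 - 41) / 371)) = 536335367 / 954805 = 561.72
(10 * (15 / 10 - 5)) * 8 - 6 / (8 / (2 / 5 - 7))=-275.05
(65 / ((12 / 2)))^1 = 65 / 6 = 10.83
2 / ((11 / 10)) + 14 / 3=6.48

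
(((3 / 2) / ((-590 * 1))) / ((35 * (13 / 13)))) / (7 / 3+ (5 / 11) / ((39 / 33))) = -117 / 4377800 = -0.00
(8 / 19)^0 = 1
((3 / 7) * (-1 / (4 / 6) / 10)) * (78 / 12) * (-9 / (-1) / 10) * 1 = -1053 / 2800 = -0.38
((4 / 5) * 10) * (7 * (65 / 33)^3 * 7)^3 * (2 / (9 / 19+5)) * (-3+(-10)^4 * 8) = 569799934296043629089843750 / 46411484401953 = 12277132301160.93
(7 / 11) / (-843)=-7 / 9273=-0.00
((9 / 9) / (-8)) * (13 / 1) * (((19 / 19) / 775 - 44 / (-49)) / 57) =-147979 / 5772200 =-0.03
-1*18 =-18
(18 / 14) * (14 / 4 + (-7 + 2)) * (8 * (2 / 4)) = -54 / 7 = -7.71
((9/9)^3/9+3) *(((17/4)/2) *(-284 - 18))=-1996.56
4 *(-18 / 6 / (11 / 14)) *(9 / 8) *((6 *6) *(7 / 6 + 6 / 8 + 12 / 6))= -26649 / 11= -2422.64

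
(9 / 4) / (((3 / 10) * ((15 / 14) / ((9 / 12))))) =21 / 4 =5.25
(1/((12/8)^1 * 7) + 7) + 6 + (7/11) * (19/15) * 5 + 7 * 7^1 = 15275/231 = 66.13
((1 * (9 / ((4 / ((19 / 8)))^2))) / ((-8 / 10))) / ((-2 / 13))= 211185 / 8192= 25.78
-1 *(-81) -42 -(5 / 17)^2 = 11246 / 289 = 38.91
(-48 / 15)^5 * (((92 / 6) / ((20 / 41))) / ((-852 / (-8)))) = -988807168 / 9984375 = -99.04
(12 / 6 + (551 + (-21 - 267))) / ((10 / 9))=477 / 2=238.50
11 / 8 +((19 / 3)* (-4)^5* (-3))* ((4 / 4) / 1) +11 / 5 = 778383 / 40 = 19459.58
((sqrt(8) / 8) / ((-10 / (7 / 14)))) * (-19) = 19 * sqrt(2) / 80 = 0.34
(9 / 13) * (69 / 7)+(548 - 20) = 534.82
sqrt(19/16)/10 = sqrt(19)/40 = 0.11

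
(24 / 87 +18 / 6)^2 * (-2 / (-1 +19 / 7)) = -63175 / 5046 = -12.52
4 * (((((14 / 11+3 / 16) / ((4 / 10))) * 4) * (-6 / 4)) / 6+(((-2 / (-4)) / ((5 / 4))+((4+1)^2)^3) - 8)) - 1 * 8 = 27476679 / 440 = 62447.00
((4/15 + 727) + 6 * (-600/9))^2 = 24098281/225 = 107103.47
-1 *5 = -5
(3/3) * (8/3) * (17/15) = 136/45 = 3.02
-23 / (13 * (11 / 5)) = -115 / 143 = -0.80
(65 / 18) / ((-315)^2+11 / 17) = 1105 / 30363048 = 0.00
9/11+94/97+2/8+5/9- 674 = -25790093/38412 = -671.41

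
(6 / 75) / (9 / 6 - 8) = -4 / 325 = -0.01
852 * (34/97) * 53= 1535304/97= 15827.88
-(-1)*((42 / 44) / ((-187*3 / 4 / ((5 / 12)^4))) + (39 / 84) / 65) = 5178619 / 746444160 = 0.01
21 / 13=1.62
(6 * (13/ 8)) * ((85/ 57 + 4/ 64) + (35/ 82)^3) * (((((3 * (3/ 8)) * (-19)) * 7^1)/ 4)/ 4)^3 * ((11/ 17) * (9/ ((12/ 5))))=-19855771172433701505/ 629028562141184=-31565.77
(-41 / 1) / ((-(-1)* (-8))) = 41 / 8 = 5.12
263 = 263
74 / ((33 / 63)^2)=32634 / 121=269.70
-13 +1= -12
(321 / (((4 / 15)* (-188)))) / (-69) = 1605 / 17296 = 0.09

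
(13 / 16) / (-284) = -13 / 4544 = -0.00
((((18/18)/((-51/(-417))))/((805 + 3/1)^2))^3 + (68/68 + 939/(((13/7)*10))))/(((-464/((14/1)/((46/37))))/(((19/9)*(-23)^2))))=-172867797554515950337869651023/123699379377588790162882560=-1397.48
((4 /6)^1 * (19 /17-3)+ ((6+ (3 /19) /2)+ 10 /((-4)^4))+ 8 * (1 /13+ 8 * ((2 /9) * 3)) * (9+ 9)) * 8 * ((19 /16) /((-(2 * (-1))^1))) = 1264037449 /339456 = 3723.72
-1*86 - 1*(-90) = 4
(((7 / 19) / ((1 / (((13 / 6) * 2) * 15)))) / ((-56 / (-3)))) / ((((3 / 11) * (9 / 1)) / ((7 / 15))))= 1001 / 4104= 0.24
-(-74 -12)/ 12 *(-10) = -215/ 3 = -71.67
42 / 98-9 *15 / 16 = -8.01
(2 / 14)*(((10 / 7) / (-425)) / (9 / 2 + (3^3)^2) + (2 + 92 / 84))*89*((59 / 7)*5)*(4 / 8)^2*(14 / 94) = 14186736971 / 229738068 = 61.75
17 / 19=0.89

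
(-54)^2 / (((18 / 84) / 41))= 557928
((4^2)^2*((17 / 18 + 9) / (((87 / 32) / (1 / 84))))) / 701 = 183296 / 11526543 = 0.02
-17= -17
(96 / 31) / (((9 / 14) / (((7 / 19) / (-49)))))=-64 / 1767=-0.04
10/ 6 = 5/ 3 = 1.67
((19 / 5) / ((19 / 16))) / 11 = 16 / 55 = 0.29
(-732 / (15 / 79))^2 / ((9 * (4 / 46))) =4272988024 / 225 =18991057.88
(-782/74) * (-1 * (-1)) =-391/37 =-10.57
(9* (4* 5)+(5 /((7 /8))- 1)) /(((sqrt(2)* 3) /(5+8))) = 565.99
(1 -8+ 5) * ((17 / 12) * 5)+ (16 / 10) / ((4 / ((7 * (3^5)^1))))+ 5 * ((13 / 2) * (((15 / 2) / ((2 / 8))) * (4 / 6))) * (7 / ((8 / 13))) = 483599 / 60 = 8059.98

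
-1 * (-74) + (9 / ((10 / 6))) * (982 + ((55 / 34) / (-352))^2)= 31823774371 / 5918720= 5376.80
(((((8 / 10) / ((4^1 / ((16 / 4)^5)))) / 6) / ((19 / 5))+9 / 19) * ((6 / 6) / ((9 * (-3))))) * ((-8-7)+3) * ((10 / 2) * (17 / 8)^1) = 45815 / 1026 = 44.65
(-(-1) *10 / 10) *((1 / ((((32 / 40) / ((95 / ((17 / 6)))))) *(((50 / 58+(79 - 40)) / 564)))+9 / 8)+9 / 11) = 257220423 / 432344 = 594.94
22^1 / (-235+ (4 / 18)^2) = -1782 / 19031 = -0.09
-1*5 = -5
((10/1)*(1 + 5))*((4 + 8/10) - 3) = 108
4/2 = 2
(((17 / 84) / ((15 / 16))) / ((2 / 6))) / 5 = 68 / 525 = 0.13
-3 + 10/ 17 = -2.41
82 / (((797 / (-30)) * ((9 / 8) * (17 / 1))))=-0.16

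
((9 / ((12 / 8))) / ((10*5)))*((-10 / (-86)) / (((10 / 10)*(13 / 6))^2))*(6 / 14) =324 / 254345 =0.00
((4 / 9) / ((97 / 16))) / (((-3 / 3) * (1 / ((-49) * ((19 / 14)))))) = 4256 / 873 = 4.88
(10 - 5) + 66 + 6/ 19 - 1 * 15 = 1070/ 19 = 56.32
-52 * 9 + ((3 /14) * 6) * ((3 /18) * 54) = -3195 /7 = -456.43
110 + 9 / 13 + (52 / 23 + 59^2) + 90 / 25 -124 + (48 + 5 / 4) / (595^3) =875096665154703 / 251931270500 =3473.55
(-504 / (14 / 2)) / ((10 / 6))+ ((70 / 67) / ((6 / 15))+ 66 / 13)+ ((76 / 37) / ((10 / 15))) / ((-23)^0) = -32.43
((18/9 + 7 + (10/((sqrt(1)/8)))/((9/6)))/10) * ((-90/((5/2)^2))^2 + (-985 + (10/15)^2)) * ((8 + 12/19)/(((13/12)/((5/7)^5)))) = -268144124600/37361961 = -7176.93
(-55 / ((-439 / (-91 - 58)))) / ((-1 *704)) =745 / 28096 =0.03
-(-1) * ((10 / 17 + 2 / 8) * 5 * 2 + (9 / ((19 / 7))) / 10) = 14073 / 1615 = 8.71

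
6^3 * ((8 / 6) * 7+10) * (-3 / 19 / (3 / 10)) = -2197.89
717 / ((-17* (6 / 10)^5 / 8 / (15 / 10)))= -2987500 / 459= -6508.71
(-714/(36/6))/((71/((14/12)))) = -833/426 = -1.96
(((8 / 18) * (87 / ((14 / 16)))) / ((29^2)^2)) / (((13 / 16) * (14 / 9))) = 768 / 15535793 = 0.00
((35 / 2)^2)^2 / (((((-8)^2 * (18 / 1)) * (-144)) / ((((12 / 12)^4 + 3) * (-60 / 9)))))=7503125 / 497664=15.08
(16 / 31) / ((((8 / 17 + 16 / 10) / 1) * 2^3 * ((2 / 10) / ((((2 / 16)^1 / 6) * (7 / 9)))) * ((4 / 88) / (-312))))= -38675 / 2232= -17.33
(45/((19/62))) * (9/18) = 1395/19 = 73.42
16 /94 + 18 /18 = 55 /47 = 1.17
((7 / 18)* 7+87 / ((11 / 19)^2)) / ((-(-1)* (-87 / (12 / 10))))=-114251 / 31581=-3.62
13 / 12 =1.08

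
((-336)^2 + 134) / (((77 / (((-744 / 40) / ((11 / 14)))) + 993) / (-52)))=-84094320 / 14161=-5938.45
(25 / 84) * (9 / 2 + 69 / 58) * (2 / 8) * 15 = 20625 / 3248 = 6.35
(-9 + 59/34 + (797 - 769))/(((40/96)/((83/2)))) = 35109/17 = 2065.24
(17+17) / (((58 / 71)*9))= 1207 / 261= 4.62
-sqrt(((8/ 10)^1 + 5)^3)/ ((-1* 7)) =29* sqrt(145)/ 175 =2.00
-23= -23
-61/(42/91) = -793/6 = -132.17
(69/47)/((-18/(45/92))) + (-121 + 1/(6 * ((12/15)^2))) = -544957/4512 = -120.78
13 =13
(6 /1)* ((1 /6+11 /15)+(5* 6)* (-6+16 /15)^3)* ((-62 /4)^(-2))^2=-25927856 /69264075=-0.37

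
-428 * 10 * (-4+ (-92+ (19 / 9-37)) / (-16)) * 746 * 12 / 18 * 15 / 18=-564740650 / 81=-6972106.79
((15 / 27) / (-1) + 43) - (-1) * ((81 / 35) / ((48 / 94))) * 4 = 38161 / 630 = 60.57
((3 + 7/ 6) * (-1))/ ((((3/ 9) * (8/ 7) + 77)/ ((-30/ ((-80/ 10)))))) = -21/ 104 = -0.20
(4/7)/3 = 4/21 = 0.19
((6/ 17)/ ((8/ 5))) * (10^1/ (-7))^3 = -3750/ 5831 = -0.64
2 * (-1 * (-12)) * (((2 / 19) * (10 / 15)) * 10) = 16.84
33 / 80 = 0.41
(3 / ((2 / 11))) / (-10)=-1.65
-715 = -715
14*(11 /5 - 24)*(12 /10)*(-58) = 531048 /25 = 21241.92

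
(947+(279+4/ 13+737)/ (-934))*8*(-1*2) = -91882096/ 6071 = -15134.59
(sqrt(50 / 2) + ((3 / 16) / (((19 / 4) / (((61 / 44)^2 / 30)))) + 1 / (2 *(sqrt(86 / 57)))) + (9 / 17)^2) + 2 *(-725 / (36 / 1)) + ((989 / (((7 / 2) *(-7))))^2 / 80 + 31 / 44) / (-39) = -4244778596942563 / 119452380727680 + sqrt(4902) / 172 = -35.13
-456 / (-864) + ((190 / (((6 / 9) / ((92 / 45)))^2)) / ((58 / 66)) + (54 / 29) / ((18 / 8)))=2034.66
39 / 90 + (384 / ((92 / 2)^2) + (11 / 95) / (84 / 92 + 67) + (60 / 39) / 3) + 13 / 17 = 1493546874 / 788551205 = 1.89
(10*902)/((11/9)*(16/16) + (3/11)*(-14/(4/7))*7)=-1785960/9019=-198.02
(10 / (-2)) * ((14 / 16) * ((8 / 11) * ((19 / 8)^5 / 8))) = -86663465 / 2883584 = -30.05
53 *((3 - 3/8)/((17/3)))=24.55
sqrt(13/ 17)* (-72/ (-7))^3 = 373248* sqrt(221)/ 5831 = 951.59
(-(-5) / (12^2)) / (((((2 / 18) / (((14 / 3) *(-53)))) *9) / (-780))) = 6698.61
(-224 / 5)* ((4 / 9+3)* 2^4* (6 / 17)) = -222208 / 255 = -871.40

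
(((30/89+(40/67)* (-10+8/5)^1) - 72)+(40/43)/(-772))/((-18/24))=15178445600/148460811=102.24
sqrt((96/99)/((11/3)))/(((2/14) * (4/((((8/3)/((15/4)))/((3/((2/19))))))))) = 448 * sqrt(2)/28215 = 0.02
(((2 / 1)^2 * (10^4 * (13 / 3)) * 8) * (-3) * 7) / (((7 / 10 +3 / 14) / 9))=-286650000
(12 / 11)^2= 144 / 121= 1.19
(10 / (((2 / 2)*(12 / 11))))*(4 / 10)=11 / 3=3.67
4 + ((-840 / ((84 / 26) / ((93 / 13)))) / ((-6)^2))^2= 2673.44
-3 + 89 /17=38 /17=2.24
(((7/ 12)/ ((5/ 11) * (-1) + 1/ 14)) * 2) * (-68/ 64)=3.24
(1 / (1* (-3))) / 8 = -1 / 24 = -0.04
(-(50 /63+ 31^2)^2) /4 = -3671511649 /15876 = -231261.76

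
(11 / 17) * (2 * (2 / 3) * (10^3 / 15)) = 8800 / 153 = 57.52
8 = 8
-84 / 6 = -14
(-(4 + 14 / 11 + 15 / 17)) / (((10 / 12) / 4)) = -27624 / 935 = -29.54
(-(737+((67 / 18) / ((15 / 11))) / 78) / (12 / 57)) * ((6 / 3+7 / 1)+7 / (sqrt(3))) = -294917183 / 9360- 2064420281 * sqrt(3) / 252720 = -45657.03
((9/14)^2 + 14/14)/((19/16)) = 1108/931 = 1.19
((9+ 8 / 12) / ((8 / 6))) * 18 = 261 / 2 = 130.50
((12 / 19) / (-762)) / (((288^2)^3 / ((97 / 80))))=-97 / 55077248977002823680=-0.00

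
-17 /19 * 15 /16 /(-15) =17 /304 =0.06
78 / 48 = 1.62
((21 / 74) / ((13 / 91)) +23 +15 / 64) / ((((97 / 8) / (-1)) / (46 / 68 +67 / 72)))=-117475141 / 35143488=-3.34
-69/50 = -1.38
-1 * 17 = -17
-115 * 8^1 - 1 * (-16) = -904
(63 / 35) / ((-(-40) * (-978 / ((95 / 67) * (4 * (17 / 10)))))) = -969 / 2184200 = -0.00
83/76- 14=-981/76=-12.91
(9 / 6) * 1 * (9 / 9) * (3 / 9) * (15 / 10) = 0.75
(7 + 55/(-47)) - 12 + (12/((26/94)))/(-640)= -609827/97760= -6.24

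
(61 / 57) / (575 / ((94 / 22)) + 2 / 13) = 37271 / 4692183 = 0.01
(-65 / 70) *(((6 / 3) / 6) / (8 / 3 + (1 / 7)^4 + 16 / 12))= -4459 / 57630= -0.08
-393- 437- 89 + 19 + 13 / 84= -75587 / 84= -899.85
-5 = -5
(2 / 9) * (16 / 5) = 32 / 45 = 0.71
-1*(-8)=8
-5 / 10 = -1 / 2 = -0.50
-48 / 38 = -24 / 19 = -1.26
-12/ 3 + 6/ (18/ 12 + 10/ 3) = -80/ 29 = -2.76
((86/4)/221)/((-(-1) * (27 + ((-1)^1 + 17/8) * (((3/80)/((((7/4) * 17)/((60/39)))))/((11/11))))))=1204/334179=0.00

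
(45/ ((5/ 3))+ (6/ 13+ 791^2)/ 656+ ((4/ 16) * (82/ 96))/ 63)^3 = 252830739774601307647107401257/ 267982825328621125632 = 943458743.91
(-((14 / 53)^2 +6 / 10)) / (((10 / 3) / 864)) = -12191472 / 70225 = -173.61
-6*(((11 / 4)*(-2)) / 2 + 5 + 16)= -219 / 2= -109.50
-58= -58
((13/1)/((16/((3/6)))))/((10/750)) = 975/32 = 30.47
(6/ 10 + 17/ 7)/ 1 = 106/ 35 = 3.03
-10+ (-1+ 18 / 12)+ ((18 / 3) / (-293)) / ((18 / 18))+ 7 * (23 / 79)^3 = -2700755547 / 288920854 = -9.35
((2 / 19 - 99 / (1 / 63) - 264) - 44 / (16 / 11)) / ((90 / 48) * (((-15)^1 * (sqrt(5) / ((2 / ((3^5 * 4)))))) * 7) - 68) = -135011824 / 13915449028679 + 189972060075 * sqrt(5) / 13915449028679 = 0.03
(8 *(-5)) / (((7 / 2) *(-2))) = 40 / 7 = 5.71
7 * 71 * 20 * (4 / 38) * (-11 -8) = -19880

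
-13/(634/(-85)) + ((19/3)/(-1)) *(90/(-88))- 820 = -11322705/13948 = -811.78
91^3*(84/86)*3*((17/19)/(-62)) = -807074541/25327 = -31866.17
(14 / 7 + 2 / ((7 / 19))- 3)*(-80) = -2480 / 7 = -354.29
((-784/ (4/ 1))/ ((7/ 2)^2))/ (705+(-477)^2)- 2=-228242/ 114117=-2.00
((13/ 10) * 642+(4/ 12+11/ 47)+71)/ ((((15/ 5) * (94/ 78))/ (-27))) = -74745216/ 11045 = -6767.34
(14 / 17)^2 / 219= 196 / 63291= 0.00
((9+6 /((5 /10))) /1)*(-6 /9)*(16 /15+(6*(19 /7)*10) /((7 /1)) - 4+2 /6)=-10126 /35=-289.31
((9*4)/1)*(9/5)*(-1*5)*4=-1296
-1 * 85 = -85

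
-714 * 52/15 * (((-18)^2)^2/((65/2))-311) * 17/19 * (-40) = 24565628864/95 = 258585566.99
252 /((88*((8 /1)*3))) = 21 /176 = 0.12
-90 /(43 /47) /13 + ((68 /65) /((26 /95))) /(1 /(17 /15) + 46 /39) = -4365732 /764153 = -5.71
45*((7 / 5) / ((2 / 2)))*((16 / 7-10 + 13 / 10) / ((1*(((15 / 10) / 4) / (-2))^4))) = -14712832 / 45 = -326951.82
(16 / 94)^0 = 1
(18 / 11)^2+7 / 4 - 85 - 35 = -55937 / 484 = -115.57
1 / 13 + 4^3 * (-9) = -7487 / 13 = -575.92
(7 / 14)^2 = 1 / 4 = 0.25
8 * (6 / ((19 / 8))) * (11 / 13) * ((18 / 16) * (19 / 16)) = 22.85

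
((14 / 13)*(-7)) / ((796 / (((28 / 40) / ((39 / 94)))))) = -16121 / 1008930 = -0.02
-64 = -64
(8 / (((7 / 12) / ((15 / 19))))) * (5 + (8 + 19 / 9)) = 21760 / 133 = 163.61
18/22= 9/11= 0.82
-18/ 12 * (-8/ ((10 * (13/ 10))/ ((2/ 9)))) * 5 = 40/ 39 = 1.03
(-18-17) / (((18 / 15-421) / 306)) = 25.51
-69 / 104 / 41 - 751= -3202333 / 4264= -751.02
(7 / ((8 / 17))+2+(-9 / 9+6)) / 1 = 175 / 8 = 21.88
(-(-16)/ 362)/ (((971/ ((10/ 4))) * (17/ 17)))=20/ 175751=0.00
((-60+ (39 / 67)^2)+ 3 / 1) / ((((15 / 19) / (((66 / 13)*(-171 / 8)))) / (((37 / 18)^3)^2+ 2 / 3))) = 10893198032090605 / 18378253296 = 592722.16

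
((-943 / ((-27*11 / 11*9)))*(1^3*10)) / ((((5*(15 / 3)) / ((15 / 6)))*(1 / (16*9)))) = 15088 / 27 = 558.81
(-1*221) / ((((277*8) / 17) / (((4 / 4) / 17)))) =-221 / 2216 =-0.10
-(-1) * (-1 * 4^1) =-4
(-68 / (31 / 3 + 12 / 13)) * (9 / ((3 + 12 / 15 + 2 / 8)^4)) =-141440000 / 699907797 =-0.20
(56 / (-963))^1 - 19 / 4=-18521 / 3852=-4.81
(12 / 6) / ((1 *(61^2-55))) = 0.00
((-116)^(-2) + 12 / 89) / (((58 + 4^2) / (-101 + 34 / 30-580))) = -823799539 / 664659120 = -1.24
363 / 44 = 33 / 4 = 8.25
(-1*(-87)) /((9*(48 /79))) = 2291 /144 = 15.91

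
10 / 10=1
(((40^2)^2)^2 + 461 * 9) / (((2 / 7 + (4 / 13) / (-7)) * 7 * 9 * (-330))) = -7745163641267 / 5940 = -1303899602.91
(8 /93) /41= 8 /3813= 0.00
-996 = -996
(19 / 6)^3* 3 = 6859 / 72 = 95.26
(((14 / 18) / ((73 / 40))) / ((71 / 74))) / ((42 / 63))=10360 / 15549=0.67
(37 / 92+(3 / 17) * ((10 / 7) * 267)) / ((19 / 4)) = 39017 / 2737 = 14.26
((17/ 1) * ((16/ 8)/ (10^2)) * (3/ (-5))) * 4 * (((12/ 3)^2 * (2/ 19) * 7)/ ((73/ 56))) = -1279488/ 173375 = -7.38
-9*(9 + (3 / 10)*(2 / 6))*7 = -5733 / 10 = -573.30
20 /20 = 1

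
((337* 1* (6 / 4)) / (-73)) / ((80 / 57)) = -57627 / 11680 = -4.93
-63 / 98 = -9 / 14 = -0.64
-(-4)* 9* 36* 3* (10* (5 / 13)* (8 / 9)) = 172800 / 13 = 13292.31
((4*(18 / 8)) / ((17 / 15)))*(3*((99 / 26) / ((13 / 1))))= 40095 / 5746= 6.98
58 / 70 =29 / 35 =0.83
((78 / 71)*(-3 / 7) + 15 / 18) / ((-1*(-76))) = 1081 / 226632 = 0.00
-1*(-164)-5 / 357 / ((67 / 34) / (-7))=32974 / 201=164.05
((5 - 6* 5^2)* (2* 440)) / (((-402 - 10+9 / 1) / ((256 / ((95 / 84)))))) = 548782080 / 7657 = 71670.64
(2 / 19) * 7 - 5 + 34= 565 / 19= 29.74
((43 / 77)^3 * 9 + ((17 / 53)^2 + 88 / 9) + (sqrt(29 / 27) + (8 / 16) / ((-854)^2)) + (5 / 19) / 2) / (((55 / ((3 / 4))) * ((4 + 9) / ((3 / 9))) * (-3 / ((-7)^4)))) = -529129843361569429 / 163291226065212960-2401 * sqrt(87) / 77220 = -3.53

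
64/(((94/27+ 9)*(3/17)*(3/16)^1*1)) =52224/337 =154.97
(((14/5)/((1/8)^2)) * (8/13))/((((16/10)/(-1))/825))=-56861.54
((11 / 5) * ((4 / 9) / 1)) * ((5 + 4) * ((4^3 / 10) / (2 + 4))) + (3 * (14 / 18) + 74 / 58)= 9422 / 725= 13.00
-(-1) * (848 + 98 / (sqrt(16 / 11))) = 929.26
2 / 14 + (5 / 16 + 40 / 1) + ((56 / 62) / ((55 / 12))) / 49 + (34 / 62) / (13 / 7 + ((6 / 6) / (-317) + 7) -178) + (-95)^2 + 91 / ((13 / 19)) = 26371595356613 / 2866958864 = 9198.46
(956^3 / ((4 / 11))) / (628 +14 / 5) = 6006844360 / 1577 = 3809032.57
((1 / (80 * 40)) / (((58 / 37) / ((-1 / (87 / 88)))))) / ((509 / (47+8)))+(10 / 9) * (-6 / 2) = -3.33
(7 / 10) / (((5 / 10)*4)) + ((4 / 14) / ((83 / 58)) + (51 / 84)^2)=298771 / 325360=0.92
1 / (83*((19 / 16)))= 0.01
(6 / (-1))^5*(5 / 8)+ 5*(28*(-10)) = -6260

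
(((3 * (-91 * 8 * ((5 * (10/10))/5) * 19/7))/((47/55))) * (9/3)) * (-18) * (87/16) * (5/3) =159555825/47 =3394804.79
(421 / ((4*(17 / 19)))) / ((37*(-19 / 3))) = -1263 / 2516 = -0.50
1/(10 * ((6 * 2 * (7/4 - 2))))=-1/30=-0.03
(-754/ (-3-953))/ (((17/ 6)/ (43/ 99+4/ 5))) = 230347/ 670395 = 0.34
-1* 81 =-81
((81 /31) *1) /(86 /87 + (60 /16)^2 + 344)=0.01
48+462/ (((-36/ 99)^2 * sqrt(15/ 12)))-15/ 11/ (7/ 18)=3169.51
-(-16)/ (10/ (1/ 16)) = 1/ 10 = 0.10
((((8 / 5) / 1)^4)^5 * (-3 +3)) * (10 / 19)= 0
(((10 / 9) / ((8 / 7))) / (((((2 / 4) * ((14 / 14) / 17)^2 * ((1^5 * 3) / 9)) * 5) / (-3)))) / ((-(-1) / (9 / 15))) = -6069 / 10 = -606.90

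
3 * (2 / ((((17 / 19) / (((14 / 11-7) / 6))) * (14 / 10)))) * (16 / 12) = -1140 / 187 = -6.10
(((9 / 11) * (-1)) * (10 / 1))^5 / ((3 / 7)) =-85551.16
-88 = -88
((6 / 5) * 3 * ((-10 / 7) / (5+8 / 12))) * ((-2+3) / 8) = -27 / 238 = -0.11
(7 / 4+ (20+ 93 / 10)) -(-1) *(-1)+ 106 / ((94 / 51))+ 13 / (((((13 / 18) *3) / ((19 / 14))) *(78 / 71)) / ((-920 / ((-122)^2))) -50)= 998849795051 / 11429171420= 87.39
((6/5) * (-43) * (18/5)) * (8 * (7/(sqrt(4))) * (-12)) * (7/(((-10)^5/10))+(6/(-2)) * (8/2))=-11703562668/15625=-749028.01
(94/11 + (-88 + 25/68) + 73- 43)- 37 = -64393/748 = -86.09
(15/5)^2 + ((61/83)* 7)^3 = 83000566/571787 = 145.16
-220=-220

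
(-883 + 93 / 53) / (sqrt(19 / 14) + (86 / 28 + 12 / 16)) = -139931176 / 550405 + 2615536*sqrt(266) / 550405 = -176.73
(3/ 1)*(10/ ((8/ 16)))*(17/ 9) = 113.33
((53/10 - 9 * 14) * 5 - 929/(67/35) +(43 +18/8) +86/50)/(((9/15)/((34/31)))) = -118664267/62310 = -1904.42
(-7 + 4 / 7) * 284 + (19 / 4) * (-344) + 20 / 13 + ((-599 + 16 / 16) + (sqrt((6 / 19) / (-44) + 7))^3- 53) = -373935 / 91 + 2923 * sqrt(1221814) / 174724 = -4090.68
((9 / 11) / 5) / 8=9 / 440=0.02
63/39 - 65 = -824/13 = -63.38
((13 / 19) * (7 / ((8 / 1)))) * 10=455 / 76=5.99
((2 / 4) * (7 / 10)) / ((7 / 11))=11 / 20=0.55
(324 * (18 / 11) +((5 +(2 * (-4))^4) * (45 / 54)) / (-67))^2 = 498863927809 / 2172676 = 229608.06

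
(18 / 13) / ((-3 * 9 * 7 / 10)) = -20 / 273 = -0.07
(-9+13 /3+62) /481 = 172 /1443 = 0.12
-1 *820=-820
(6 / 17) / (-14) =-3 / 119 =-0.03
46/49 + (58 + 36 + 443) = 537.94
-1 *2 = -2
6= 6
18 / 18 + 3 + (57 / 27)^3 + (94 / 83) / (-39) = 10524383 / 786591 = 13.38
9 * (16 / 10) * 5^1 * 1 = 72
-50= -50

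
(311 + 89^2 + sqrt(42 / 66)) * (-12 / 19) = -5199.66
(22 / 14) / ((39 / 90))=330 / 91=3.63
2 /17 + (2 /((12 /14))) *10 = 1196 /51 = 23.45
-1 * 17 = -17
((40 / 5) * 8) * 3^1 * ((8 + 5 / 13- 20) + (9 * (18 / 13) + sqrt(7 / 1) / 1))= 670.45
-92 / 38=-46 / 19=-2.42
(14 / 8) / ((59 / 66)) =1.96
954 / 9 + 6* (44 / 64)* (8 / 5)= 112.60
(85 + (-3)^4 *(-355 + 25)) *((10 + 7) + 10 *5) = -1785215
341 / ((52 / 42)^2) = 150381 / 676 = 222.46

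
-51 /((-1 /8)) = 408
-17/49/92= -17/4508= -0.00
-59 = -59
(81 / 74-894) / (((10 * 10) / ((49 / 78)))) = -43169 / 7696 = -5.61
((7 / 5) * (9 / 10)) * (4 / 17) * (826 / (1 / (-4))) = -416304 / 425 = -979.54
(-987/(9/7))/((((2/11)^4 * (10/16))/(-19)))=640646237/30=21354874.57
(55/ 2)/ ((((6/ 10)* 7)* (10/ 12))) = 55/ 7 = 7.86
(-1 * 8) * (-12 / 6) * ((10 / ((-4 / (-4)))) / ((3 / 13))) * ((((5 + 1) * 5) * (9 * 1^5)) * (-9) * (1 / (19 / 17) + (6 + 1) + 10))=-572832000 / 19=-30149052.63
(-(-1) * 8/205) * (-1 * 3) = -24/205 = -0.12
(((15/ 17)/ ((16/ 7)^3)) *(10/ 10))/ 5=0.01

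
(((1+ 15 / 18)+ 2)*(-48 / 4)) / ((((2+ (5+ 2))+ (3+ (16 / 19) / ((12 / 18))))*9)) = -437 / 1134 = -0.39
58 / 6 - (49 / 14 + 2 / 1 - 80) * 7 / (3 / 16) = 2791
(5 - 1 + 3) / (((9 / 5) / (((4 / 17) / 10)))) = 14 / 153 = 0.09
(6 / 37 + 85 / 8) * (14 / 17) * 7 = 156457 / 2516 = 62.18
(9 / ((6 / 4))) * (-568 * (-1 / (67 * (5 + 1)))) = 568 / 67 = 8.48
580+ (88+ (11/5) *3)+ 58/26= 43994/65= 676.83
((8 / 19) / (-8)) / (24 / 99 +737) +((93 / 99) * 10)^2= 44422285163 / 503391339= 88.25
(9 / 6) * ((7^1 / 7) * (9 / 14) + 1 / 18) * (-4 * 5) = -440 / 21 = -20.95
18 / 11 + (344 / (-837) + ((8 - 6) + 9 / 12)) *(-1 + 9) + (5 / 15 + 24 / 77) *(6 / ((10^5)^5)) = 6557180000000000000000000124713 / 322245000000000000000000000000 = 20.35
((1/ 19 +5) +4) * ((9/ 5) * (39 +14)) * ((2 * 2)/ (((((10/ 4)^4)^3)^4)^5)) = 579836802330711055745328240603808026850200355341053127200516236715406787608576/ 53768094530533604682085395789646263697802528988951133000646775908992039079145017868765967996018188715507842608325212113581803726435059953558948109275661408901214599609375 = 0.00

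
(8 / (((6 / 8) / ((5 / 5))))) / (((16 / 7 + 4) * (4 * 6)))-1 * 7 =-686 / 99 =-6.93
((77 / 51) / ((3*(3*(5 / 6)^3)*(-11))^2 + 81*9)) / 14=1056 / 39278993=0.00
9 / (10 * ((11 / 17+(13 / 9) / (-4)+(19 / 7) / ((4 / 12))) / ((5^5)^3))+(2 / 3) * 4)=117663574218750 / 34863281286109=3.37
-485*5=-2425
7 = 7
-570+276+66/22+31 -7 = -267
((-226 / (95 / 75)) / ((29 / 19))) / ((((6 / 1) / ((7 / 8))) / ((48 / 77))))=-3390 / 319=-10.63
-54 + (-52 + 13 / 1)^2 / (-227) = -13779 / 227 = -60.70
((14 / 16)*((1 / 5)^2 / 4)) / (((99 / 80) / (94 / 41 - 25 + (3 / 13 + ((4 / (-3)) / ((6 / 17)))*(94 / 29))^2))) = 200952864721 / 233645152455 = 0.86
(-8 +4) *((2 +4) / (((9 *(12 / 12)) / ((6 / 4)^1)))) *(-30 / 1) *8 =960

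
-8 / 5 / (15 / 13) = -104 / 75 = -1.39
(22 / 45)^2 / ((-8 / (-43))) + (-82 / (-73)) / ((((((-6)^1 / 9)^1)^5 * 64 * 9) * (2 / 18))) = 174292253 / 151372800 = 1.15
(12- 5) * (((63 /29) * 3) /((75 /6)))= 2646 /725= 3.65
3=3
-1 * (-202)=202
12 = 12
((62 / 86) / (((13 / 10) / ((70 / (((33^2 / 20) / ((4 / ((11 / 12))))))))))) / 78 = 3472000 / 87051393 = 0.04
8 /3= 2.67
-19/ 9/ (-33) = 19/ 297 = 0.06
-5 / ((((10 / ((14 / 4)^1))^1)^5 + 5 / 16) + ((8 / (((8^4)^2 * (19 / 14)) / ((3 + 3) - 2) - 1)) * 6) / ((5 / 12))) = -267875888786800 / 10217288863302359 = -0.03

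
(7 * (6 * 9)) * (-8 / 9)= -336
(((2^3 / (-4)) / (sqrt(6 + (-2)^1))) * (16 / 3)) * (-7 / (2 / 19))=1064 / 3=354.67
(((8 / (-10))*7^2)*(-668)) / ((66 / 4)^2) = 523712 / 5445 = 96.18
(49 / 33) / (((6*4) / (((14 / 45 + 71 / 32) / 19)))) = 178507 / 21669120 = 0.01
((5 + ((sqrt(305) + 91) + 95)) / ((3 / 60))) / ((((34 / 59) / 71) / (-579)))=-297420972.00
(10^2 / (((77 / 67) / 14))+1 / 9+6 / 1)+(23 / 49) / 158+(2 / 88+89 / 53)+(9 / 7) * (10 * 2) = 101694788533 / 81244548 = 1251.71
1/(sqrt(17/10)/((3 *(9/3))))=9 *sqrt(170)/17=6.90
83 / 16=5.19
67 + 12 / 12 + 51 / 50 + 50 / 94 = 163447 / 2350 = 69.55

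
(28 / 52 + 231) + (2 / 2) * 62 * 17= 16712 / 13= 1285.54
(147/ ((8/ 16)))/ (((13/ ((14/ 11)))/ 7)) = 28812/ 143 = 201.48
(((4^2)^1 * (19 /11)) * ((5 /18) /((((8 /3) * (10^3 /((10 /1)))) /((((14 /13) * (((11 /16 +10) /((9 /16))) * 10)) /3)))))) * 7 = 17689 /1287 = 13.74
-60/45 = -4/3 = -1.33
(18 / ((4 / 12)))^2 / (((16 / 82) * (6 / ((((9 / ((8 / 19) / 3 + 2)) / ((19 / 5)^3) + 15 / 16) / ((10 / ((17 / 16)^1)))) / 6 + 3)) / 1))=678016711647 / 90198016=7516.98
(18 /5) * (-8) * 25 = -720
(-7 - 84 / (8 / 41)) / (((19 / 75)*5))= -13125 / 38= -345.39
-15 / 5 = -3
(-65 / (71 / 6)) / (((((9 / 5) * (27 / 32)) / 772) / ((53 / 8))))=-106381600 / 5751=-18497.93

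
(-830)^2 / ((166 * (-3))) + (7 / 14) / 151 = -1253297 / 906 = -1383.33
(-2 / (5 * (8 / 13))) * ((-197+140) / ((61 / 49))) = 36309 / 1220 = 29.76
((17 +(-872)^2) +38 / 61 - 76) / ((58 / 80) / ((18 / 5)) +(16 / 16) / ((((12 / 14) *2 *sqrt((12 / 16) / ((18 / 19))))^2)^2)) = 803670266064 / 408151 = 1969051.32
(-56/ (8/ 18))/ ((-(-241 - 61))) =-0.42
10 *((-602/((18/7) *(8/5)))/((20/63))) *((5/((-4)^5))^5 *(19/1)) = 4378609375/18014398509481984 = 0.00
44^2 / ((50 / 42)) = 40656 / 25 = 1626.24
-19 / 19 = -1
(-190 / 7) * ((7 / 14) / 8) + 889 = 49689 / 56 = 887.30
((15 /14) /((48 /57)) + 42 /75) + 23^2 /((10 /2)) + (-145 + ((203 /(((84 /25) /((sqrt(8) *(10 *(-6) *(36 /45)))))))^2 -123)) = 376767101941 /5600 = 67279839.63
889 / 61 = 14.57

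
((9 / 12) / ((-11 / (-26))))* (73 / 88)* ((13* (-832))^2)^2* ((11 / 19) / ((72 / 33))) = 101466564752703488 / 19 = 5340345513300183.58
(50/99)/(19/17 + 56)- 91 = -90.99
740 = 740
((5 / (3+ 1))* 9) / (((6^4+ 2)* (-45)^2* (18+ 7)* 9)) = 1 / 52569000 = 0.00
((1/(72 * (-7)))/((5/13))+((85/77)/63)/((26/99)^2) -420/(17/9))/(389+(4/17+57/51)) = -11256171293/19782977760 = -0.57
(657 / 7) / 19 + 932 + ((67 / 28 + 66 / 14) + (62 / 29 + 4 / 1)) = 14659453 / 15428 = 950.18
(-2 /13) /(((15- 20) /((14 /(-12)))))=-0.04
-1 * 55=-55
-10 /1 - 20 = -30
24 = 24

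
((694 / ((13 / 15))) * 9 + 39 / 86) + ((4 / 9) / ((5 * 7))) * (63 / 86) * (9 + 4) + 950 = 45600411 / 5590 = 8157.50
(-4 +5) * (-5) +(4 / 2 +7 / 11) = -26 / 11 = -2.36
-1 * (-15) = 15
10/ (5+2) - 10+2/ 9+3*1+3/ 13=-4192/ 819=-5.12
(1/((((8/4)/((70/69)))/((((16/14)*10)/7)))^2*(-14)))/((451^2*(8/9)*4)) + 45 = 1660792553615/36906501247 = 45.00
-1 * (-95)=95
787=787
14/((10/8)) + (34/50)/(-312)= 11.20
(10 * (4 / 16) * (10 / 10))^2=25 / 4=6.25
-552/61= -9.05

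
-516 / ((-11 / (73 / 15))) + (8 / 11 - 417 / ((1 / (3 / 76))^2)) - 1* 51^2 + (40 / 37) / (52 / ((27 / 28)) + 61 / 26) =-2372.61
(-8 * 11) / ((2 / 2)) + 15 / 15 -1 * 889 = -976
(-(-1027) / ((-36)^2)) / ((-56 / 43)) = -44161 / 72576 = -0.61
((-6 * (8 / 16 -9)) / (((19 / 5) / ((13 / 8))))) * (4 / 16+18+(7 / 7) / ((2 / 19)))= 367965 / 608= 605.21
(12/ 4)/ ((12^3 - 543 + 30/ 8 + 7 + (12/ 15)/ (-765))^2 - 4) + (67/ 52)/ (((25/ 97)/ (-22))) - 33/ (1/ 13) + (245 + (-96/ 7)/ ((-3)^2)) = -192869644715616878227/ 652673947480777950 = -295.51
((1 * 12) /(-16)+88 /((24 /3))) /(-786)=-41 /3144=-0.01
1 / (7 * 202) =1 / 1414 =0.00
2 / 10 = 1 / 5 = 0.20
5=5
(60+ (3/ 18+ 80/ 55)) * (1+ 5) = 4067/ 11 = 369.73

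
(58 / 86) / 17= 29 / 731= 0.04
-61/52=-1.17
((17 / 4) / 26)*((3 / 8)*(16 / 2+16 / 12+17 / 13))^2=2.60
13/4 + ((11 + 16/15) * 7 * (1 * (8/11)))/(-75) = 120331/49500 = 2.43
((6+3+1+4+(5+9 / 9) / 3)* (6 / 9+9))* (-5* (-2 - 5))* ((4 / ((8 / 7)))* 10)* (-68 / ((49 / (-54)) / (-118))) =-1675411200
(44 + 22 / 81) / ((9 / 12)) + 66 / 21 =105754 / 1701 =62.17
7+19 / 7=68 / 7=9.71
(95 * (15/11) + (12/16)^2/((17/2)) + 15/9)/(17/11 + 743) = 0.18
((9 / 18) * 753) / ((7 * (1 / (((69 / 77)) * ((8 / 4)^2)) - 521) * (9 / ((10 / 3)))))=-115460 / 3018099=-0.04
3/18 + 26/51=23/34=0.68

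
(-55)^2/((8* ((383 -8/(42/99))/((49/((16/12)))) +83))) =3112725/764824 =4.07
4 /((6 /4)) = 8 /3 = 2.67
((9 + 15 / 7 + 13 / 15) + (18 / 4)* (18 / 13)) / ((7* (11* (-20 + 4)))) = -12449 / 840840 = -0.01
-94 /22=-47 /11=-4.27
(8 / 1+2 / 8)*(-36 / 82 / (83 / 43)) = -12771 / 6806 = -1.88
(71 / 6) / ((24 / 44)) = 781 / 36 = 21.69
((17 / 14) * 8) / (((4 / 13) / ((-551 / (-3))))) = 121771 / 21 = 5798.62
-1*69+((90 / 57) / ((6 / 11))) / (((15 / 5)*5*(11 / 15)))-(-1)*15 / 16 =-20611 / 304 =-67.80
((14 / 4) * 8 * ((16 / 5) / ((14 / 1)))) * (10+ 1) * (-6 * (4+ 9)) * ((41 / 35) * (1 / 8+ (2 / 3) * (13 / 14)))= -4786.12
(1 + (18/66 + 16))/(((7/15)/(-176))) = -45600/7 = -6514.29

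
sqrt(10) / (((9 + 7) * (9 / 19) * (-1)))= -19 * sqrt(10) / 144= -0.42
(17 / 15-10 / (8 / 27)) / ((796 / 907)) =-1774999 / 47760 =-37.16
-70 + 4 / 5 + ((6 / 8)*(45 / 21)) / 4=-38527 / 560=-68.80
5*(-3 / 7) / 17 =-15 / 119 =-0.13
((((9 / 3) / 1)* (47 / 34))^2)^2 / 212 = 395254161 / 283303232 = 1.40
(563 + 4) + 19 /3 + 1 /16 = 27523 /48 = 573.40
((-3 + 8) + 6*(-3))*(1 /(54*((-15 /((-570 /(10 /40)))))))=-988 /27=-36.59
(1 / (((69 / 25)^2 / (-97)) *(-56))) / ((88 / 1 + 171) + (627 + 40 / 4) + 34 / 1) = 12125 / 49590576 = 0.00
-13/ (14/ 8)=-52/ 7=-7.43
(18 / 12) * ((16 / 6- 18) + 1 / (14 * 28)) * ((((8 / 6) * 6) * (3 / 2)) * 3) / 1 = -162261 / 196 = -827.86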